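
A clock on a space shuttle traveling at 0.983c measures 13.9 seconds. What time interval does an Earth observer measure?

Proper time Δt₀ = 13.9 seconds
γ = 1/√(1 - 0.983²) = 5.4465
Δt = γΔt₀ = 5.4465 × 13.9 = 75.71 seconds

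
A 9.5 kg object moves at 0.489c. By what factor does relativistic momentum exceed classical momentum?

p_rel = γmv, p_class = mv
Ratio = γ = 1/√(1 - 0.489²) = 1.146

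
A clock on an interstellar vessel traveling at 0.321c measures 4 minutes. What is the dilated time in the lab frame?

Proper time Δt₀ = 4 minutes
γ = 1/√(1 - 0.321²) = 1.056
Δt = γΔt₀ = 1.056 × 4 = 4.224 minutes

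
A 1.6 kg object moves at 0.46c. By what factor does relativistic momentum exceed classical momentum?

p_rel = γmv, p_class = mv
Ratio = γ = 1/√(1 - 0.46²) = 1.126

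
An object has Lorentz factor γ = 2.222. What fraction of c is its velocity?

From γ = 1/√(1 - v²/c²):
1/γ² = 1/2.222² = 0.2025
v²/c² = 1 - 0.2025 = 0.7975
v/c = √(0.7975) = 0.8930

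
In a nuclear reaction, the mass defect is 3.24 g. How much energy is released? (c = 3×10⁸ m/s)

Convert mass defect: Δm = 3.24 g = 0.00324 kg
E = Δm·c² = 0.00324 × (3×10⁸)²
= 0.00324 × 9×10¹⁶ = 2.916×10¹⁴ J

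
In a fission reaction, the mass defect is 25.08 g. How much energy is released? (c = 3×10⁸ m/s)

Convert mass defect: Δm = 25.08 g = 0.02508 kg
E = Δm·c² = 0.02508 × (3×10⁸)²
= 0.02508 × 9×10¹⁶ = 2.257×10¹⁵ J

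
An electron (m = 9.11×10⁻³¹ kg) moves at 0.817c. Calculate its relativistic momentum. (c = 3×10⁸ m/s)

γ = 1/√(1 - 0.817²) = 1.734
v = 0.817 × 3×10⁸ = 2.451×10⁸ m/s
p = γmv = 1.734 × 9.11×10⁻³¹ × 2.451×10⁸ = 3.872×10⁻²² kg·m/s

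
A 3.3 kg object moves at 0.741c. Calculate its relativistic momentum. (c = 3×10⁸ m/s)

γ = 1/√(1 - 0.741²) = 1.489
v = 0.741 × 3×10⁸ = 2.223×10⁸ m/s
p = γmv = 1.489 × 3.3 × 2.223×10⁸ = 1.092×10⁹ kg·m/s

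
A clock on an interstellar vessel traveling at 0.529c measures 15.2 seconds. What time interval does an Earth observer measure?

Proper time Δt₀ = 15.2 seconds
γ = 1/√(1 - 0.529²) = 1.178
Δt = γΔt₀ = 1.178 × 15.2 = 17.91 seconds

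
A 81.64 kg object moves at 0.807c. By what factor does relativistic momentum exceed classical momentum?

p_rel = γmv, p_class = mv
Ratio = γ = 1/√(1 - 0.807²) = 1.693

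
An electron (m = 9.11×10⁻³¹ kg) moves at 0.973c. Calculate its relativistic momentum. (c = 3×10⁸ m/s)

γ = 1/√(1 - 0.973²) = 4.333
v = 0.973 × 3×10⁸ = 2.919×10⁸ m/s
p = γmv = 4.333 × 9.11×10⁻³¹ × 2.919×10⁸ = 1.152×10⁻²¹ kg·m/s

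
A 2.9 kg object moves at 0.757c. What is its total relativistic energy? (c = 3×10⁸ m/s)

γ = 1/√(1 - 0.757²) = 1.5304
mc² = 2.9 × (3×10⁸)² = 2.610×10¹⁷ J
E = γmc² = 1.5304 × 2.610×10¹⁷ = 3.994×10¹⁷ J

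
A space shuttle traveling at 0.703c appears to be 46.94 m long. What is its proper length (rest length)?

Contracted length L = 46.94 m
γ = 1/√(1 - 0.703²) = 1.406
L₀ = γL = 1.406 × 46.94 = 66.00 m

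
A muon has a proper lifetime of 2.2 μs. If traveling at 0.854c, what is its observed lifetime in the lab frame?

Proper lifetime τ₀ = 2.2 μs
γ = 1/√(1 - 0.854²) = 1.9221
τ = γτ₀ = 1.9221 × 2.2 μs = 4.229 μs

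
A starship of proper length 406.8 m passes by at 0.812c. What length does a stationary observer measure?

Proper length L₀ = 406.8 m
γ = 1/√(1 - 0.812²) = 1.7133
L = L₀/γ = 406.8/1.7133 = 237.4 m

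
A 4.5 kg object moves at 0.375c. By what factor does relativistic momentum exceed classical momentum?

p_rel = γmv, p_class = mv
Ratio = γ = 1/√(1 - 0.375²) = 1.079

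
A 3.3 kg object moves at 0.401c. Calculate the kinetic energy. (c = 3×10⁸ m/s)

γ = 1/√(1 - 0.401²) = 1.09161
γ - 1 = 0.09161
KE = (γ-1)mc² = 0.09161 × 3.3 × (3×10⁸)² = 2.721×10¹⁶ J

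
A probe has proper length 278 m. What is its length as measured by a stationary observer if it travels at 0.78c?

Proper length L₀ = 278 m
γ = 1/√(1 - 0.78²) = 1.598
L = L₀/γ = 278/1.598 = 174.0 m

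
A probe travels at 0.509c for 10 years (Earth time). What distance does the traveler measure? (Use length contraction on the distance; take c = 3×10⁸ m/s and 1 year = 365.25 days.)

Earth distance: d = v × t = 0.509c × 10 yr = 4.8188×10¹⁶ m
γ = 1.1618
d' = d/γ = 4.8188×10¹⁶/1.1618 = 4.148×10¹⁶ m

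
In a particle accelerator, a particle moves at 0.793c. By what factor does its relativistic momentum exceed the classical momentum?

p_rel = γmv, p_class = mv
Ratio = γ = 1/√(1 - 0.793²)
= 1/√(0.371151) = 1.641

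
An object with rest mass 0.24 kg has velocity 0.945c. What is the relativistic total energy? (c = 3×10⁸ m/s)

γ = 1/√(1 - 0.945²) = 3.0574
mc² = 0.24 × (3×10⁸)² = 2.160×10¹⁶ J
E = γmc² = 3.0574 × 2.160×10¹⁶ = 6.604×10¹⁶ J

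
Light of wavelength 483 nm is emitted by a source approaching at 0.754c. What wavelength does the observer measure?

β = 0.754
Wavelength Doppler factor = √(0.246/1.754) = √(0.14025) = 0.3745
λ_obs = 483 × 0.3745 = 180.9 nm (blueshift)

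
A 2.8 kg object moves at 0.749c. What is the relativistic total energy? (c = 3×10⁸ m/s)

γ = 1/√(1 - 0.749²) = 1.509
mc² = 2.8 × (3×10⁸)² = 2.520×10¹⁷ J
E = γmc² = 1.509 × 2.520×10¹⁷ = 3.803×10¹⁷ J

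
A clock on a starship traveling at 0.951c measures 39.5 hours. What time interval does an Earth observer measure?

Proper time Δt₀ = 39.5 hours
γ = 1/√(1 - 0.951²) = 3.2342
Δt = γΔt₀ = 3.2342 × 39.5 = 127.8 hours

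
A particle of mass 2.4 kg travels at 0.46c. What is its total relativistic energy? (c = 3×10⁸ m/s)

γ = 1/√(1 - 0.46²) = 1.1262
mc² = 2.4 × (3×10⁸)² = 2.160×10¹⁷ J
E = γmc² = 1.1262 × 2.160×10¹⁷ = 2.433×10¹⁷ J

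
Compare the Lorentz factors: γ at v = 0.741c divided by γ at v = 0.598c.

γ₁ = 1/√(1 - 0.741²) = 1.4892
γ₂ = 1/√(1 - 0.598²) = 1.2477
γ₁/γ₂ = 1.4892/1.2477 = 1.194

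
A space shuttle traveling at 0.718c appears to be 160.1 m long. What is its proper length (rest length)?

Contracted length L = 160.1 m
γ = 1/√(1 - 0.718²) = 1.4367
L₀ = γL = 1.4367 × 160.1 = 230.0 m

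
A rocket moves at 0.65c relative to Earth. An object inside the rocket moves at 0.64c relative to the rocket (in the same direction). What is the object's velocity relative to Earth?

u = (u' + v)/(1 + u'v/c²)
Numerator: 0.64 + 0.65 = 1.29
Denominator: 1 + 0.416 = 1.416
u = 1.29/1.416 = 0.9110c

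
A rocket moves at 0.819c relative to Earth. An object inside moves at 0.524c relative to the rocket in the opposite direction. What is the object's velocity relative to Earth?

Object's velocity in rocket frame is u' = -0.524c
u = (u' + v)/(1 + u'v/c²) = (v - 0.524)/(1 - 0.524·v/c²)
Numerator: 0.819 - 0.524 = 0.295
Denominator: 1 - 0.429156 = 0.570844
u = 0.295/0.570844 = 0.5168c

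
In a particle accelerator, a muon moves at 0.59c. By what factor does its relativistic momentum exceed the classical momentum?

p_rel = γmv, p_class = mv
Ratio = γ = 1/√(1 - 0.59²)
= 1/√(0.6519) = 1.239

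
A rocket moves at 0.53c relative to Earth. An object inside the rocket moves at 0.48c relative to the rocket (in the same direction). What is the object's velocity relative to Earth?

u = (u' + v)/(1 + u'v/c²)
Numerator: 0.48 + 0.53 = 1.01
Denominator: 1 + 0.2544 = 1.2544
u = 1.01/1.2544 = 0.8052c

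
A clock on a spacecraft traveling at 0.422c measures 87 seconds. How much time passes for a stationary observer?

Proper time Δt₀ = 87 seconds
γ = 1/√(1 - 0.422²) = 1.103
Δt = γΔt₀ = 1.103 × 87 = 95.96 seconds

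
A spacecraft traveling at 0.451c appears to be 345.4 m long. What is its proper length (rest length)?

Contracted length L = 345.4 m
γ = 1/√(1 - 0.451²) = 1.1204
L₀ = γL = 1.1204 × 345.4 = 387.0 m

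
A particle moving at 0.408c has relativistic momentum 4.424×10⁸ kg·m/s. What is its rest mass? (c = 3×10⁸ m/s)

γ = 1/√(1 - 0.408²) = 1.0953
v = 0.408 × 3×10⁸ = 1.224×10⁸ m/s
m = p/(γv) = 4.424×10⁸/(1.0953 × 1.224×10⁸) = 3.300 kg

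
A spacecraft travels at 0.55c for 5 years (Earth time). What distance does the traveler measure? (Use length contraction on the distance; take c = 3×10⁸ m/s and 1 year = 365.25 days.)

Earth distance: d = v × t = 0.55c × 5 yr = 2.6035×10¹⁶ m
γ = 1.1974
d' = d/γ = 2.6035×10¹⁶/1.1974 = 2.174×10¹⁶ m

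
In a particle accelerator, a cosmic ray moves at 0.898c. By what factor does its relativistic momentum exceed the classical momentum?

p_rel = γmv, p_class = mv
Ratio = γ = 1/√(1 - 0.898²)
= 1/√(0.193596) = 2.273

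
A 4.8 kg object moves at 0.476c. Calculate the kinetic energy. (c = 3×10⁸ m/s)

γ = 1/√(1 - 0.476²) = 1.13708
γ - 1 = 0.13708
KE = (γ-1)mc² = 0.13708 × 4.8 × (3×10⁸)² = 5.922×10¹⁶ J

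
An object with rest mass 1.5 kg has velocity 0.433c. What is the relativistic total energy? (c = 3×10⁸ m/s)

γ = 1/√(1 - 0.433²) = 1.1094
mc² = 1.5 × (3×10⁸)² = 1.350×10¹⁷ J
E = γmc² = 1.1094 × 1.350×10¹⁷ = 1.498×10¹⁷ J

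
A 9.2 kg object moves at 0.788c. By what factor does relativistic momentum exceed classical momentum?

p_rel = γmv, p_class = mv
Ratio = γ = 1/√(1 - 0.788²) = 1.624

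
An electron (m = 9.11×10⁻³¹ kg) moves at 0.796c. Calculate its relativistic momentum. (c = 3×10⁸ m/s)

γ = 1/√(1 - 0.796²) = 1.652
v = 0.796 × 3×10⁸ = 2.388×10⁸ m/s
p = γmv = 1.652 × 9.11×10⁻³¹ × 2.388×10⁸ = 3.594×10⁻²² kg·m/s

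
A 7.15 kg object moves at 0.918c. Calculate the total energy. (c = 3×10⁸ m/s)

γ = 1/√(1 - 0.918²) = 2.522
mc² = 7.15 × (3×10⁸)² = 6.435×10¹⁷ J
E = γmc² = 2.522 × 6.435×10¹⁷ = 1.623×10¹⁸ J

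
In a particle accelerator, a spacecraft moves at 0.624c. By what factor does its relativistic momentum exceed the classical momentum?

p_rel = γmv, p_class = mv
Ratio = γ = 1/√(1 - 0.624²)
= 1/√(0.610624) = 1.280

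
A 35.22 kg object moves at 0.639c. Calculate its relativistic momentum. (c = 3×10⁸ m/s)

γ = 1/√(1 - 0.639²) = 1.300
v = 0.639 × 3×10⁸ = 1.917×10⁸ m/s
p = γmv = 1.300 × 35.22 × 1.917×10⁸ = 8.777×10⁹ kg·m/s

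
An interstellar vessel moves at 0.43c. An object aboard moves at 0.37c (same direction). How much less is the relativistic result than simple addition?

Classical: u' + v = 0.37 + 0.43 = 0.8c
Relativistic: u = (0.37 + 0.43)/(1 + 0.1591) = 0.8/1.1591 = 0.6902c
Difference: 0.8 - 0.6902 = 0.1098c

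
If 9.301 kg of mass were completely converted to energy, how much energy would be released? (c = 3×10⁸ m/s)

Using E = mc²:
c² = (3×10⁸)² = 9×10¹⁶ m²/s²
E = 9.301 × 9×10¹⁶ = 8.371×10¹⁷ J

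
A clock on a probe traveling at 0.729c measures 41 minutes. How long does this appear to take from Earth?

Proper time Δt₀ = 41 minutes
γ = 1/√(1 - 0.729²) = 1.461
Δt = γΔt₀ = 1.461 × 41 = 59.90 minutes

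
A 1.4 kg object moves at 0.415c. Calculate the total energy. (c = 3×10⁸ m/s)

γ = 1/√(1 - 0.415²) = 1.099
mc² = 1.4 × (3×10⁸)² = 1.260×10¹⁷ J
E = γmc² = 1.099 × 1.260×10¹⁷ = 1.385×10¹⁷ J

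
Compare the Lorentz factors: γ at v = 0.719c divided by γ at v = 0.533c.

γ₁ = 1/√(1 - 0.719²) = 1.439
γ₂ = 1/√(1 - 0.533²) = 1.182
γ₁/γ₂ = 1.439/1.182 = 1.217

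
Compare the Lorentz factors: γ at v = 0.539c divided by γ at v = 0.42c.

γ₁ = 1/√(1 - 0.539²) = 1.187
γ₂ = 1/√(1 - 0.42²) = 1.102
γ₁/γ₂ = 1.187/1.102 = 1.077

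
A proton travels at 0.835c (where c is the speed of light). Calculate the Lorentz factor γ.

v/c = 0.835, so (v/c)² = 0.697225
1 - (v/c)² = 0.302775
γ = 1/√(0.302775) = 1.817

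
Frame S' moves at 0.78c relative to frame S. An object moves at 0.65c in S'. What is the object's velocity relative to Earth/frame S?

u = (u' + v)/(1 + u'v/c²)
Numerator: 0.65 + 0.78 = 1.43
Denominator: 1 + 0.507 = 1.507
u = 1.43/1.507 = 0.9489c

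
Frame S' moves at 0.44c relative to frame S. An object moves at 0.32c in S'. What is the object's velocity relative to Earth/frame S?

u = (u' + v)/(1 + u'v/c²)
Numerator: 0.32 + 0.44 = 0.76
Denominator: 1 + 0.1408 = 1.1408
u = 0.76/1.1408 = 0.6662c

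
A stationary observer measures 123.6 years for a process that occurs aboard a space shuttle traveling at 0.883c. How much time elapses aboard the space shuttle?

Dilated time Δt = 123.6 years
γ = 1/√(1 - 0.883²) = 2.1305
Δt₀ = Δt/γ = 123.6/2.1305 = 58.01 years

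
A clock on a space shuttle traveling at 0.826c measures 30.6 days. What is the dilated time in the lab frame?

Proper time Δt₀ = 30.6 days
γ = 1/√(1 - 0.826²) = 1.7741
Δt = γΔt₀ = 1.7741 × 30.6 = 54.29 days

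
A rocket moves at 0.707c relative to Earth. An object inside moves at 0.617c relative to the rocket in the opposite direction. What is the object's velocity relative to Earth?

Object's velocity in rocket frame is u' = -0.617c
u = (u' + v)/(1 + u'v/c²) = (v - 0.617)/(1 - 0.617·v/c²)
Numerator: 0.707 - 0.617 = 0.09
Denominator: 1 - 0.436219 = 0.563781
u = 0.09/0.563781 = 0.1596c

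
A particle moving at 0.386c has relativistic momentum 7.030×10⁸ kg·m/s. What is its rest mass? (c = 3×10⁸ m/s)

γ = 1/√(1 - 0.386²) = 1.084
v = 0.386 × 3×10⁸ = 1.158×10⁸ m/s
m = p/(γv) = 7.030×10⁸/(1.084 × 1.158×10⁸) = 5.600 kg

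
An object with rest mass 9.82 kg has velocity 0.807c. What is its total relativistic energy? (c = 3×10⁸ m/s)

γ = 1/√(1 - 0.807²) = 1.6933
mc² = 9.82 × (3×10⁸)² = 8.838×10¹⁷ J
E = γmc² = 1.6933 × 8.838×10¹⁷ = 1.497×10¹⁸ J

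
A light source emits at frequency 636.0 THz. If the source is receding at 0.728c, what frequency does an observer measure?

β = v/c = 0.728
(1-β)/(1+β) = 0.272/1.728 = 0.1574
Doppler factor = √(0.1574) = 0.3967
f_obs = 636.0 × 0.3967 = 252.3 THz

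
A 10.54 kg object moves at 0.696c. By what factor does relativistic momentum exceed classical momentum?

p_rel = γmv, p_class = mv
Ratio = γ = 1/√(1 - 0.696²) = 1.393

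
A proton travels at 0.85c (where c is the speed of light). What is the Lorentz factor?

v/c = 0.85, so (v/c)² = 0.7225
1 - (v/c)² = 0.2775
γ = 1/√(0.2775) = 1.898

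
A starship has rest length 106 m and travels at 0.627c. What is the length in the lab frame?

Proper length L₀ = 106 m
γ = 1/√(1 - 0.627²) = 1.28367
L = L₀/γ = 106/1.28367 = 82.58 m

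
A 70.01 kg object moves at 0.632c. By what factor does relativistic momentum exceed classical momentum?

p_rel = γmv, p_class = mv
Ratio = γ = 1/√(1 - 0.632²) = 1.290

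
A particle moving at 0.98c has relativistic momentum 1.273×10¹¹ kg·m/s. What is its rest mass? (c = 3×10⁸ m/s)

γ = 1/√(1 - 0.98²) = 5.0252
v = 0.98 × 3×10⁸ = 2.940×10⁸ m/s
m = p/(γv) = 1.273×10¹¹/(5.0252 × 2.940×10⁸) = 86.16 kg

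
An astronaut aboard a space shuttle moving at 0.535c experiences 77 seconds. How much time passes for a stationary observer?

Proper time Δt₀ = 77 seconds
γ = 1/√(1 - 0.535²) = 1.1836
Δt = γΔt₀ = 1.1836 × 77 = 91.14 seconds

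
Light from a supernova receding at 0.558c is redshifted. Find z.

β = 0.558
(1+β)/(1-β) = 1.558/0.442 = 3.525
√(3.525) = 1.8775
z = 1.8775 - 1 = 0.8775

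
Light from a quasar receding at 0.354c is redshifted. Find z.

β = 0.354
(1+β)/(1-β) = 1.354/0.646 = 2.09598
√(2.09598) = 1.4477
z = 1.4477 - 1 = 0.4477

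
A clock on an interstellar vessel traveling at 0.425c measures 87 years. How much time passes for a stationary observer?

Proper time Δt₀ = 87 years
γ = 1/√(1 - 0.425²) = 1.1047
Δt = γΔt₀ = 1.1047 × 87 = 96.11 years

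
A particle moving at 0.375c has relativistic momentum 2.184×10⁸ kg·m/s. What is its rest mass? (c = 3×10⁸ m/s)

γ = 1/√(1 - 0.375²) = 1.0787
v = 0.375 × 3×10⁸ = 1.125×10⁸ m/s
m = p/(γv) = 2.184×10⁸/(1.0787 × 1.125×10⁸) = 1.800 kg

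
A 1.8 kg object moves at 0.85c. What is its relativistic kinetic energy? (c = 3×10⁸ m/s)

γ = 1/√(1 - 0.85²) = 1.8983
γ - 1 = 0.8983
KE = (γ-1)mc² = 0.8983 × 1.8 × (3×10⁸)² = 1.455×10¹⁷ J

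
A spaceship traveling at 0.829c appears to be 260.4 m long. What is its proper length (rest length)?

Contracted length L = 260.4 m
γ = 1/√(1 - 0.829²) = 1.788
L₀ = γL = 1.788 × 260.4 = 465.6 m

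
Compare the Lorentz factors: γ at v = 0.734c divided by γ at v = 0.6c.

γ₁ = 1/√(1 - 0.734²) = 1.472
γ₂ = 1/√(1 - 0.6²) = 1.250
γ₁/γ₂ = 1.472/1.250 = 1.178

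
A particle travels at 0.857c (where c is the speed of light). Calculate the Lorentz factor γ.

v/c = 0.857, so (v/c)² = 0.734449
1 - (v/c)² = 0.265551
γ = 1/√(0.265551) = 1.941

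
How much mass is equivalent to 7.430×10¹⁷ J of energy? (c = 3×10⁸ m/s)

From E = mc², we get m = E/c²
c² = (3×10⁸)² = 9×10¹⁶ m²/s²
m = 7.430×10¹⁷ / 9×10¹⁶ = 8.256 kg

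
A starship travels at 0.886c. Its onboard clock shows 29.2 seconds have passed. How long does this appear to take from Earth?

Proper time Δt₀ = 29.2 seconds
γ = 1/√(1 - 0.886²) = 2.1566
Δt = γΔt₀ = 2.1566 × 29.2 = 62.97 seconds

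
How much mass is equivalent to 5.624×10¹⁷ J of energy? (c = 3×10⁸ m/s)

From E = mc², we get m = E/c²
c² = (3×10⁸)² = 9×10¹⁶ m²/s²
m = 5.624×10¹⁷ / 9×10¹⁶ = 6.249 kg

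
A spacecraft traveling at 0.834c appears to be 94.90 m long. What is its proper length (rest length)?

Contracted length L = 94.90 m
γ = 1/√(1 - 0.834²) = 1.812
L₀ = γL = 1.812 × 94.90 = 172.0 m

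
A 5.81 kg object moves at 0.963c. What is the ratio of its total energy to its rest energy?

E = γmc², E₀ = mc²
E/E₀ = γ = 1/√(1 - 0.963²) = 3.711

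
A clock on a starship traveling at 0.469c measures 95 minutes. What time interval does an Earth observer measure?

Proper time Δt₀ = 95 minutes
γ = 1/√(1 - 0.469²) = 1.1322
Δt = γΔt₀ = 1.1322 × 95 = 107.6 minutes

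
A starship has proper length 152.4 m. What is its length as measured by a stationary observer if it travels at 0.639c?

Proper length L₀ = 152.4 m
γ = 1/√(1 - 0.639²) = 1.300
L = L₀/γ = 152.4/1.300 = 117.2 m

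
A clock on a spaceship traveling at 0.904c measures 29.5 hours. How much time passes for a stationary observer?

Proper time Δt₀ = 29.5 hours
γ = 1/√(1 - 0.904²) = 2.339
Δt = γΔt₀ = 2.339 × 29.5 = 69.00 hours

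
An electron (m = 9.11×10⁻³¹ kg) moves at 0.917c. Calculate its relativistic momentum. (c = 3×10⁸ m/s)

γ = 1/√(1 - 0.917²) = 2.507
v = 0.917 × 3×10⁸ = 2.751×10⁸ m/s
p = γmv = 2.507 × 9.11×10⁻³¹ × 2.751×10⁸ = 6.283×10⁻²² kg·m/s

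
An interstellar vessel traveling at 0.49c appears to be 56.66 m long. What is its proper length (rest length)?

Contracted length L = 56.66 m
γ = 1/√(1 - 0.49²) = 1.1472
L₀ = γL = 1.1472 × 56.66 = 65.00 m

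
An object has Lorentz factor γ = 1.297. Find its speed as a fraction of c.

From γ = 1/√(1 - v²/c²):
1/γ² = 1/1.297² = 0.5945
v²/c² = 1 - 0.5945 = 0.4055
v/c = √(0.4055) = 0.6368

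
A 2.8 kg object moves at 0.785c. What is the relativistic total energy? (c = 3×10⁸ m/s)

γ = 1/√(1 - 0.785²) = 1.6142
mc² = 2.8 × (3×10⁸)² = 2.520×10¹⁷ J
E = γmc² = 1.6142 × 2.520×10¹⁷ = 4.068×10¹⁷ J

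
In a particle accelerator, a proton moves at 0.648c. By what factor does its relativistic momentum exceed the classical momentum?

p_rel = γmv, p_class = mv
Ratio = γ = 1/√(1 - 0.648²)
= 1/√(0.580096) = 1.313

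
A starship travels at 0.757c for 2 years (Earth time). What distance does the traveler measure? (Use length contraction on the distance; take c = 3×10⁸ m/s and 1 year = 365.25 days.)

Earth distance: d = v × t = 0.757c × 2 yr = 1.433×10¹⁶ m
γ = 1.530
d' = d/γ = 1.433×10¹⁶/1.530 = 9.366×10¹⁵ m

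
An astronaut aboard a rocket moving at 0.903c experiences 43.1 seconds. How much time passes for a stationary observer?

Proper time Δt₀ = 43.1 seconds
γ = 1/√(1 - 0.903²) = 2.328
Δt = γΔt₀ = 2.328 × 43.1 = 100.3 seconds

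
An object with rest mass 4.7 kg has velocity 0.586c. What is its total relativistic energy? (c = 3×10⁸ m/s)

γ = 1/√(1 - 0.586²) = 1.234
mc² = 4.7 × (3×10⁸)² = 4.230×10¹⁷ J
E = γmc² = 1.234 × 4.230×10¹⁷ = 5.220×10¹⁷ J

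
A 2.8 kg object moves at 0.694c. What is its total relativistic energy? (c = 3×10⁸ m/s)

γ = 1/√(1 - 0.694²) = 1.389
mc² = 2.8 × (3×10⁸)² = 2.520×10¹⁷ J
E = γmc² = 1.389 × 2.520×10¹⁷ = 3.500×10¹⁷ J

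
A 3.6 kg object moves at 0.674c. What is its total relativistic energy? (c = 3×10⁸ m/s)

γ = 1/√(1 - 0.674²) = 1.3537
mc² = 3.6 × (3×10⁸)² = 3.240×10¹⁷ J
E = γmc² = 1.3537 × 3.240×10¹⁷ = 4.386×10¹⁷ J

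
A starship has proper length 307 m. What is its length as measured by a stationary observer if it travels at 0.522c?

Proper length L₀ = 307 m
γ = 1/√(1 - 0.522²) = 1.172
L = L₀/γ = 307/1.172 = 261.9 m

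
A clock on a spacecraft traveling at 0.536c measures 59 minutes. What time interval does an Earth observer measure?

Proper time Δt₀ = 59 minutes
γ = 1/√(1 - 0.536²) = 1.1845
Δt = γΔt₀ = 1.1845 × 59 = 69.89 minutes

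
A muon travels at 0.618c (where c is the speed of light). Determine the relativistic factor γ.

v/c = 0.618, so (v/c)² = 0.381924
1 - (v/c)² = 0.618076
γ = 1/√(0.618076) = 1.272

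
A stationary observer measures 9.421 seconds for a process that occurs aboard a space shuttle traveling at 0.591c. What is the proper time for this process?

Dilated time Δt = 9.421 seconds
γ = 1/√(1 - 0.591²) = 1.23966
Δt₀ = Δt/γ = 9.421/1.23966 = 7.600 seconds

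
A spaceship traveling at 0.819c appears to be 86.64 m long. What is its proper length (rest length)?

Contracted length L = 86.64 m
γ = 1/√(1 - 0.819²) = 1.743
L₀ = γL = 1.743 × 86.64 = 151.0 m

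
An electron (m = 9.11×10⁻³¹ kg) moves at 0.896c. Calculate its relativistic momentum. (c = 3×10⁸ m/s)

γ = 1/√(1 - 0.896²) = 2.252
v = 0.896 × 3×10⁸ = 2.688×10⁸ m/s
p = γmv = 2.252 × 9.11×10⁻³¹ × 2.688×10⁸ = 5.515×10⁻²² kg·m/s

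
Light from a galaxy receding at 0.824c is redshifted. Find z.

β = 0.824
(1+β)/(1-β) = 1.824/0.176 = 10.36
√(10.36) = 3.219
z = 3.219 - 1 = 2.219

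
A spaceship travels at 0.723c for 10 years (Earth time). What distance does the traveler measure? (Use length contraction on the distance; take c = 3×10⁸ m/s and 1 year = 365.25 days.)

Earth distance: d = v × t = 0.723c × 10 yr = 6.8448×10¹⁶ m
γ = 1.4475
d' = d/γ = 6.8448×10¹⁶/1.4475 = 4.729×10¹⁶ m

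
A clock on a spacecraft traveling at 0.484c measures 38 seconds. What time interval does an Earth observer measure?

Proper time Δt₀ = 38 seconds
γ = 1/√(1 - 0.484²) = 1.143
Δt = γΔt₀ = 1.143 × 38 = 43.43 seconds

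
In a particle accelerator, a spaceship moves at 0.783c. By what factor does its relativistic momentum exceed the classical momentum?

p_rel = γmv, p_class = mv
Ratio = γ = 1/√(1 - 0.783²)
= 1/√(0.386911) = 1.608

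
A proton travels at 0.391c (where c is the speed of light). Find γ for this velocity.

v/c = 0.391, so (v/c)² = 0.152881
1 - (v/c)² = 0.847119
γ = 1/√(0.847119) = 1.086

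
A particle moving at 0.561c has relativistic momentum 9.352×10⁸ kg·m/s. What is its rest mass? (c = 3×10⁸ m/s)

γ = 1/√(1 - 0.561²) = 1.208
v = 0.561 × 3×10⁸ = 1.683×10⁸ m/s
m = p/(γv) = 9.352×10⁸/(1.208 × 1.683×10⁸) = 4.600 kg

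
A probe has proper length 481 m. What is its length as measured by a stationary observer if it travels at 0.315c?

Proper length L₀ = 481 m
γ = 1/√(1 - 0.315²) = 1.0536
L = L₀/γ = 481/1.0536 = 456.5 m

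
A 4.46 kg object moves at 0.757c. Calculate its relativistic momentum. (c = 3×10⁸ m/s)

γ = 1/√(1 - 0.757²) = 1.530
v = 0.757 × 3×10⁸ = 2.271×10⁸ m/s
p = γmv = 1.530 × 4.46 × 2.271×10⁸ = 1.550×10⁹ kg·m/s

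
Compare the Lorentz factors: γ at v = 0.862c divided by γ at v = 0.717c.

γ₁ = 1/√(1 - 0.862²) = 1.973
γ₂ = 1/√(1 - 0.717²) = 1.435
γ₁/γ₂ = 1.973/1.435 = 1.375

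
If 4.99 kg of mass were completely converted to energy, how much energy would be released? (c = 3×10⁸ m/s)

Using E = mc²:
c² = (3×10⁸)² = 9×10¹⁶ m²/s²
E = 4.99 × 9×10¹⁶ = 4.491×10¹⁷ J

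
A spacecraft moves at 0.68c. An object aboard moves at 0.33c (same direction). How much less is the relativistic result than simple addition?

Classical: u' + v = 0.33 + 0.68 = 1.01c
Relativistic: u = (0.33 + 0.68)/(1 + 0.2244) = 1.01/1.2244 = 0.8249c
Difference: 1.01 - 0.8249 = 0.1851c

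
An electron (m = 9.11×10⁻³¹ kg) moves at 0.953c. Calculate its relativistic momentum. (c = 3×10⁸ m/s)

γ = 1/√(1 - 0.953²) = 3.3007
v = 0.953 × 3×10⁸ = 2.859×10⁸ m/s
p = γmv = 3.3007 × 9.11×10⁻³¹ × 2.859×10⁸ = 8.597×10⁻²² kg·m/s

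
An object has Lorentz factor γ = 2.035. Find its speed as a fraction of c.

From γ = 1/√(1 - v²/c²):
1/γ² = 1/2.035² = 0.2415
v²/c² = 1 - 0.2415 = 0.7585
v/c = √(0.7585) = 0.8709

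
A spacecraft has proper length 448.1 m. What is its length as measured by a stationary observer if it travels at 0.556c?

Proper length L₀ = 448.1 m
γ = 1/√(1 - 0.556²) = 1.203
L = L₀/γ = 448.1/1.203 = 372.5 m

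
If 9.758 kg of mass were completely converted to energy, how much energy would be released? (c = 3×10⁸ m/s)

Using E = mc²:
c² = (3×10⁸)² = 9×10¹⁶ m²/s²
E = 9.758 × 9×10¹⁶ = 8.782×10¹⁷ J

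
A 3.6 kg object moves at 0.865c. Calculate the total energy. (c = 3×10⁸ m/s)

γ = 1/√(1 - 0.865²) = 1.993
mc² = 3.6 × (3×10⁸)² = 3.240×10¹⁷ J
E = γmc² = 1.993 × 3.240×10¹⁷ = 6.457×10¹⁷ J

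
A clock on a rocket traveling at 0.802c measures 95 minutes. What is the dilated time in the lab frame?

Proper time Δt₀ = 95 minutes
γ = 1/√(1 - 0.802²) = 1.674
Δt = γΔt₀ = 1.674 × 95 = 159.0 minutes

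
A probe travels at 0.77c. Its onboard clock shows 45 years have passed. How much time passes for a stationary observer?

Proper time Δt₀ = 45 years
γ = 1/√(1 - 0.77²) = 1.5673
Δt = γΔt₀ = 1.5673 × 45 = 70.53 years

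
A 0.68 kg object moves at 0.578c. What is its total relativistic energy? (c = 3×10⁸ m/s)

γ = 1/√(1 - 0.578²) = 1.22543
mc² = 0.68 × (3×10⁸)² = 6.120×10¹⁶ J
E = γmc² = 1.22543 × 6.120×10¹⁶ = 7.500×10¹⁶ J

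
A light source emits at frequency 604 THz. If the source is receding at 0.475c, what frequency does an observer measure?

β = v/c = 0.475
(1-β)/(1+β) = 0.525/1.475 = 0.3559
Doppler factor = √(0.3559) = 0.5966
f_obs = 604 × 0.5966 = 360.3 THz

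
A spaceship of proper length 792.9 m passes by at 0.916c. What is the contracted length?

Proper length L₀ = 792.9 m
γ = 1/√(1 - 0.916²) = 2.493
L = L₀/γ = 792.9/2.493 = 318.1 m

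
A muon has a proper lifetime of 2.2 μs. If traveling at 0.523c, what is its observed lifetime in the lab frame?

Proper lifetime τ₀ = 2.2 μs
γ = 1/√(1 - 0.523²) = 1.173
τ = γτ₀ = 1.173 × 2.2 μs = 2.581 μs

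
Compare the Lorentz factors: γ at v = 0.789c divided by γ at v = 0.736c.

γ₁ = 1/√(1 - 0.789²) = 1.628
γ₂ = 1/√(1 - 0.736²) = 1.477
γ₁/γ₂ = 1.628/1.477 = 1.102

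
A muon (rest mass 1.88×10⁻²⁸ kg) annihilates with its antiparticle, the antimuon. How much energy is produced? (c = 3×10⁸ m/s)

Both particles have the same rest mass, so total mass = 2m
E = 2m·c² = 2 × 1.88×10⁻²⁸ × (3×10⁸)²
= 2 × 1.88×10⁻²⁸ × 9×10¹⁶
= 3.384×10⁻¹¹ J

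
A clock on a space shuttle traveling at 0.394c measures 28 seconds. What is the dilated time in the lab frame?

Proper time Δt₀ = 28 seconds
γ = 1/√(1 - 0.394²) = 1.088
Δt = γΔt₀ = 1.088 × 28 = 30.46 seconds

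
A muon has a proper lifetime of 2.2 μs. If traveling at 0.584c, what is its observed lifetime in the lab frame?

Proper lifetime τ₀ = 2.2 μs
γ = 1/√(1 - 0.584²) = 1.232
τ = γτ₀ = 1.232 × 2.2 μs = 2.710 μs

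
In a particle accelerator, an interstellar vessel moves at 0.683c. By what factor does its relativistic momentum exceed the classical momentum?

p_rel = γmv, p_class = mv
Ratio = γ = 1/√(1 - 0.683²)
= 1/√(0.533511) = 1.369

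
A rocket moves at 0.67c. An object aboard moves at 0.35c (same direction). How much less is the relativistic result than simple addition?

Classical: u' + v = 0.35 + 0.67 = 1.02c
Relativistic: u = (0.35 + 0.67)/(1 + 0.2345) = 1.02/1.2345 = 0.8262c
Difference: 1.02 - 0.8262 = 0.1938c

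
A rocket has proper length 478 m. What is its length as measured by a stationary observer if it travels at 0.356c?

Proper length L₀ = 478 m
γ = 1/√(1 - 0.356²) = 1.070
L = L₀/γ = 478/1.070 = 446.7 m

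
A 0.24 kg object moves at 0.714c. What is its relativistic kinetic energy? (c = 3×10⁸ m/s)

γ = 1/√(1 - 0.714²) = 1.4283
γ - 1 = 0.4283
KE = (γ-1)mc² = 0.4283 × 0.24 × (3×10⁸)² = 9.251×10¹⁵ J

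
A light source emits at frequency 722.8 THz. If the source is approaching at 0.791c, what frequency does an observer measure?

β = v/c = 0.791
(1+β)/(1-β) = 1.791/0.209 = 8.569
Doppler factor = √(8.569) = 2.927
f_obs = 722.8 × 2.927 = 2116 THz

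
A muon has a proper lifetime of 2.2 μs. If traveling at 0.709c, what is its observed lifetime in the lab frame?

Proper lifetime τ₀ = 2.2 μs
γ = 1/√(1 - 0.709²) = 1.418
τ = γτ₀ = 1.418 × 2.2 μs = 3.120 μs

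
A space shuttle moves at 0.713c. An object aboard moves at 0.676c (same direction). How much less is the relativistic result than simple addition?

Classical: u' + v = 0.676 + 0.713 = 1.389c
Relativistic: u = (0.676 + 0.713)/(1 + 0.481988) = 1.389/1.481988 = 0.9373c
Difference: 1.389 - 0.9373 = 0.4517c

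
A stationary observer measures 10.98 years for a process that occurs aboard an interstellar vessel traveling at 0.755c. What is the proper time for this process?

Dilated time Δt = 10.98 years
γ = 1/√(1 - 0.755²) = 1.525
Δt₀ = Δt/γ = 10.98/1.525 = 7.200 years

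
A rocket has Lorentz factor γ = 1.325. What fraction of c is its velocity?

From γ = 1/√(1 - v²/c²):
1/γ² = 1/1.325² = 0.569598
v²/c² = 1 - 0.569598 = 0.430402
v/c = √(0.430402) = 0.6561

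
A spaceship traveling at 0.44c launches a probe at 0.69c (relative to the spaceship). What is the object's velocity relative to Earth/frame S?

u = (u' + v)/(1 + u'v/c²)
Numerator: 0.69 + 0.44 = 1.13
Denominator: 1 + 0.3036 = 1.3036
u = 1.13/1.3036 = 0.8668c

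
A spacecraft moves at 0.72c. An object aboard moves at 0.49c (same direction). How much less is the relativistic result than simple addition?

Classical: u' + v = 0.49 + 0.72 = 1.21c
Relativistic: u = (0.49 + 0.72)/(1 + 0.3528) = 1.21/1.3528 = 0.8944c
Difference: 1.21 - 0.8944 = 0.3156c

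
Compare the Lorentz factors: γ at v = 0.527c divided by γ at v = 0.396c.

γ₁ = 1/√(1 - 0.527²) = 1.17666
γ₂ = 1/√(1 - 0.396²) = 1.08903
γ₁/γ₂ = 1.17666/1.08903 = 1.080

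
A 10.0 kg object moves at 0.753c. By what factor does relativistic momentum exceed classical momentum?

p_rel = γmv, p_class = mv
Ratio = γ = 1/√(1 - 0.753²) = 1.520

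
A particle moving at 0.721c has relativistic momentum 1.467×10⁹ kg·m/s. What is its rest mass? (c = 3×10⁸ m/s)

γ = 1/√(1 - 0.721²) = 1.443
v = 0.721 × 3×10⁸ = 2.163×10⁸ m/s
m = p/(γv) = 1.467×10⁹/(1.443 × 2.163×10⁸) = 4.700 kg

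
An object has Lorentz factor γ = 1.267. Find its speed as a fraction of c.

From γ = 1/√(1 - v²/c²):
1/γ² = 1/1.267² = 0.6229
v²/c² = 1 - 0.6229 = 0.3771
v/c = √(0.3771) = 0.6141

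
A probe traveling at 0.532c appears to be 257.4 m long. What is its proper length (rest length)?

Contracted length L = 257.4 m
γ = 1/√(1 - 0.532²) = 1.181
L₀ = γL = 1.181 × 257.4 = 304.0 m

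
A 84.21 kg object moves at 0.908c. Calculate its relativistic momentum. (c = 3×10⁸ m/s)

γ = 1/√(1 - 0.908²) = 2.387
v = 0.908 × 3×10⁸ = 2.724×10⁸ m/s
p = γmv = 2.387 × 84.21 × 2.724×10⁸ = 5.475×10¹⁰ kg·m/s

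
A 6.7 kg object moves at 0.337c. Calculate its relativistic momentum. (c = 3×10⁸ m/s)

γ = 1/√(1 - 0.337²) = 1.06213
v = 0.337 × 3×10⁸ = 1.011×10⁸ m/s
p = γmv = 1.06213 × 6.7 × 1.011×10⁸ = 7.195×10⁸ kg·m/s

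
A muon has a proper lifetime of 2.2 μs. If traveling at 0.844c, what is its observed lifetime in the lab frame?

Proper lifetime τ₀ = 2.2 μs
γ = 1/√(1 - 0.844²) = 1.8645
τ = γτ₀ = 1.8645 × 2.2 μs = 4.102 μs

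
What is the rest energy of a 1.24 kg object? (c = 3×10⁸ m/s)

c² = (3×10⁸)² = 9.000×10¹⁶ m²/s²
E₀ = mc² = 1.24 × 9.000×10¹⁶ = 1.116×10¹⁷ J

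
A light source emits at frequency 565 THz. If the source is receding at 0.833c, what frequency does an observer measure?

β = v/c = 0.833
(1-β)/(1+β) = 0.167/1.833 = 0.09111
Doppler factor = √(0.09111) = 0.3018
f_obs = 565 × 0.3018 = 170.5 THz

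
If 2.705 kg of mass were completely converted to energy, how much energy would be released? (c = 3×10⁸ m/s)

Using E = mc²:
c² = (3×10⁸)² = 9×10¹⁶ m²/s²
E = 2.705 × 9×10¹⁶ = 2.435×10¹⁷ J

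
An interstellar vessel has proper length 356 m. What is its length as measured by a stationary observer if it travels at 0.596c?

Proper length L₀ = 356 m
γ = 1/√(1 - 0.596²) = 1.245
L = L₀/γ = 356/1.245 = 285.9 m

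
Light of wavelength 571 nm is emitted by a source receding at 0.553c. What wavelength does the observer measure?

β = 0.553
Wavelength Doppler factor = √(1.553/0.447) = √(3.474) = 1.864
λ_obs = 571 × 1.864 = 1064 nm (redshift)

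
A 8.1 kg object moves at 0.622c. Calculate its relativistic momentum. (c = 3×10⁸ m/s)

γ = 1/√(1 - 0.622²) = 1.277
v = 0.622 × 3×10⁸ = 1.866×10⁸ m/s
p = γmv = 1.277 × 8.1 × 1.866×10⁸ = 1.930×10⁹ kg·m/s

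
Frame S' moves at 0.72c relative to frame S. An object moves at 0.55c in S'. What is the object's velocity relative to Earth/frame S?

u = (u' + v)/(1 + u'v/c²)
Numerator: 0.55 + 0.72 = 1.27
Denominator: 1 + 0.396 = 1.396
u = 1.27/1.396 = 0.9097c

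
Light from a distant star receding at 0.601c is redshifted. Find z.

β = 0.601
(1+β)/(1-β) = 1.601/0.399 = 4.013
√(4.013) = 2.003
z = 2.003 - 1 = 1.003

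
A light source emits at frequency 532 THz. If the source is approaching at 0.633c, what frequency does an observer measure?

β = v/c = 0.633
(1+β)/(1-β) = 1.633/0.367 = 4.4496
Doppler factor = √(4.4496) = 2.109
f_obs = 532 × 2.109 = 1122 THz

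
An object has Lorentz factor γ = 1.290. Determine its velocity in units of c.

From γ = 1/√(1 - v²/c²):
1/γ² = 1/1.290² = 0.6009
v²/c² = 1 - 0.6009 = 0.3991
v/c = √(0.3991) = 0.6317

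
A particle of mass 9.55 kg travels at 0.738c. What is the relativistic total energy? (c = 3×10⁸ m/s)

γ = 1/√(1 - 0.738²) = 1.482
mc² = 9.55 × (3×10⁸)² = 8.595×10¹⁷ J
E = γmc² = 1.482 × 8.595×10¹⁷ = 1.274×10¹⁸ J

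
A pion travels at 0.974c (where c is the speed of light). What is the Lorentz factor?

v/c = 0.974, so (v/c)² = 0.948676
1 - (v/c)² = 0.051324
γ = 1/√(0.051324) = 4.414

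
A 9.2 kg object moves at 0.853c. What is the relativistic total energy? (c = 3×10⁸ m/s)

γ = 1/√(1 - 0.853²) = 1.916
mc² = 9.2 × (3×10⁸)² = 8.280×10¹⁷ J
E = γmc² = 1.916 × 8.280×10¹⁷ = 1.586×10¹⁸ J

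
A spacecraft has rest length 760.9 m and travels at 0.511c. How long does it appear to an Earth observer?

Proper length L₀ = 760.9 m
γ = 1/√(1 - 0.511²) = 1.16336
L = L₀/γ = 760.9/1.16336 = 654.1 m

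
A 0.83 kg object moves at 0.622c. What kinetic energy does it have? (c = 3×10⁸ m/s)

γ = 1/√(1 - 0.622²) = 1.2771
γ - 1 = 0.2771
KE = (γ-1)mc² = 0.2771 × 0.83 × (3×10⁸)² = 2.070×10¹⁶ J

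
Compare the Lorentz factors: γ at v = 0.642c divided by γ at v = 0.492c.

γ₁ = 1/√(1 - 0.642²) = 1.3043
γ₂ = 1/√(1 - 0.492²) = 1.1486
γ₁/γ₂ = 1.3043/1.1486 = 1.136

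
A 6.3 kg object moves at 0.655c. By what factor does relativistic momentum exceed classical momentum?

p_rel = γmv, p_class = mv
Ratio = γ = 1/√(1 - 0.655²) = 1.323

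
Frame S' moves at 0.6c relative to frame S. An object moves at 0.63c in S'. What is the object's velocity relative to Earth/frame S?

u = (u' + v)/(1 + u'v/c²)
Numerator: 0.63 + 0.6 = 1.23
Denominator: 1 + 0.378 = 1.378
u = 1.23/1.378 = 0.8926c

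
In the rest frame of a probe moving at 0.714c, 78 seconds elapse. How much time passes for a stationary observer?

Proper time Δt₀ = 78 seconds
γ = 1/√(1 - 0.714²) = 1.428
Δt = γΔt₀ = 1.428 × 78 = 111.4 seconds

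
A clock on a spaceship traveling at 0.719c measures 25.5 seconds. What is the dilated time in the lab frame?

Proper time Δt₀ = 25.5 seconds
γ = 1/√(1 - 0.719²) = 1.439
Δt = γΔt₀ = 1.439 × 25.5 = 36.69 seconds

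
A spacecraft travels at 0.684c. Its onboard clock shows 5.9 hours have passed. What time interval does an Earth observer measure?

Proper time Δt₀ = 5.9 hours
γ = 1/√(1 - 0.684²) = 1.3708
Δt = γΔt₀ = 1.3708 × 5.9 = 8.088 hours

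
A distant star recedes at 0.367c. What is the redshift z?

β = 0.367
(1+β)/(1-β) = 1.367/0.633 = 2.15956
√(2.15956) = 1.4695
z = 1.4695 - 1 = 0.4695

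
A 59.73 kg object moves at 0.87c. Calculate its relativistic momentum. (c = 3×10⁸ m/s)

γ = 1/√(1 - 0.87²) = 2.028
v = 0.87 × 3×10⁸ = 2.610×10⁸ m/s
p = γmv = 2.028 × 59.73 × 2.610×10⁸ = 3.162×10¹⁰ kg·m/s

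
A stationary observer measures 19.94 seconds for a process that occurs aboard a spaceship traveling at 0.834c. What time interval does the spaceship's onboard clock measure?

Dilated time Δt = 19.94 seconds
γ = 1/√(1 - 0.834²) = 1.812
Δt₀ = Δt/γ = 19.94/1.812 = 11.00 seconds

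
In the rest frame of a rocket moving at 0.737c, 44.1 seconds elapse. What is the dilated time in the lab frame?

Proper time Δt₀ = 44.1 seconds
γ = 1/√(1 - 0.737²) = 1.4795
Δt = γΔt₀ = 1.4795 × 44.1 = 65.25 seconds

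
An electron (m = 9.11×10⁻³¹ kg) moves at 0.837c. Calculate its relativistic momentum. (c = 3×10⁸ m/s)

γ = 1/√(1 - 0.837²) = 1.8275
v = 0.837 × 3×10⁸ = 2.511×10⁸ m/s
p = γmv = 1.8275 × 9.11×10⁻³¹ × 2.511×10⁸ = 4.180×10⁻²² kg·m/s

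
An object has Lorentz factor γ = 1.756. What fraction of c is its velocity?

From γ = 1/√(1 - v²/c²):
1/γ² = 1/1.756² = 0.3243
v²/c² = 1 - 0.3243 = 0.6757
v/c = √(0.6757) = 0.8220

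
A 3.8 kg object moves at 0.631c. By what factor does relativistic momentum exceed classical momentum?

p_rel = γmv, p_class = mv
Ratio = γ = 1/√(1 - 0.631²) = 1.289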